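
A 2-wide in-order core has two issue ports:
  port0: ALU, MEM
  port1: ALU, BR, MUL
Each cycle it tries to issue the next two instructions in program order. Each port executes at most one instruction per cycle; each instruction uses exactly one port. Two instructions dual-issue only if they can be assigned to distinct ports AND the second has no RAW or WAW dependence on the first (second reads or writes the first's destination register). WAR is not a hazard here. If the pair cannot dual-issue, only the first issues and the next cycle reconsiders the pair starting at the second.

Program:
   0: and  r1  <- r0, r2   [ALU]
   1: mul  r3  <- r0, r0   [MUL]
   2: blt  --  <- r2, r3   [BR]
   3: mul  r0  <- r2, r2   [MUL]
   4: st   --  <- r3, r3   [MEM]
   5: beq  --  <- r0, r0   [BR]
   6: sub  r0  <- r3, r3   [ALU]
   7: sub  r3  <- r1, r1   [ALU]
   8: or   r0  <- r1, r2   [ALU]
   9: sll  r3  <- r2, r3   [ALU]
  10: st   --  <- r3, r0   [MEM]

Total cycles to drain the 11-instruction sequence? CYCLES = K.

0. and.ALU mul.MUL @i0+i1  | dual
1. blt.BR @i2  | no-port BR/MUL
2. mul.MUL st.MEM @i3+i4  | dual
3. beq.BR sub.ALU @i5+i6  | dual
4. sub.ALU or.ALU @i7+i8  | dual
5. sll.ALU @i9  | RAW r3
6. st.MEM @i10  | tail

CYCLES = 7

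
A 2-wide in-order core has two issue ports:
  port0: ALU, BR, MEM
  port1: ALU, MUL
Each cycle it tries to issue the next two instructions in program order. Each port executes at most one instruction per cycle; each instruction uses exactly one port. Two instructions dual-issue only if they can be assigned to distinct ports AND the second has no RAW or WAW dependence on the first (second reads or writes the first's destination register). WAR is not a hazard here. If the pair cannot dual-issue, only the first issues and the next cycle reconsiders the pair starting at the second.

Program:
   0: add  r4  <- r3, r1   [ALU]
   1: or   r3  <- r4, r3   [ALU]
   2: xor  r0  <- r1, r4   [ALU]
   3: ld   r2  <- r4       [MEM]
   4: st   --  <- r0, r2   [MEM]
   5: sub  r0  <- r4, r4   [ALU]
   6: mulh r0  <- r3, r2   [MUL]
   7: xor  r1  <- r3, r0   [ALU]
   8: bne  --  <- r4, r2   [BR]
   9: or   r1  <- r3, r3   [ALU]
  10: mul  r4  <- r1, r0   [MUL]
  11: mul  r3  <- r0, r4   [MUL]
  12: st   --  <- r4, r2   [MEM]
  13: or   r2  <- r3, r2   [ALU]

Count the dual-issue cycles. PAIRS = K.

t=0 i0:add ; RAW r4
t=1 i1&i2:or xor ; pair
t=2 i3:ld ; no-port MEM/MEM
t=3 i4&i5:st sub ; pair
t=4 i6:mulh ; RAW r0
t=5 i7&i8:xor bne ; pair
t=6 i9:or ; RAW r1
t=7 i10:mul ; no-port MUL/MUL
t=8 i11&i12:mul st ; pair
t=9 i13:or ; tail

PAIRS = 4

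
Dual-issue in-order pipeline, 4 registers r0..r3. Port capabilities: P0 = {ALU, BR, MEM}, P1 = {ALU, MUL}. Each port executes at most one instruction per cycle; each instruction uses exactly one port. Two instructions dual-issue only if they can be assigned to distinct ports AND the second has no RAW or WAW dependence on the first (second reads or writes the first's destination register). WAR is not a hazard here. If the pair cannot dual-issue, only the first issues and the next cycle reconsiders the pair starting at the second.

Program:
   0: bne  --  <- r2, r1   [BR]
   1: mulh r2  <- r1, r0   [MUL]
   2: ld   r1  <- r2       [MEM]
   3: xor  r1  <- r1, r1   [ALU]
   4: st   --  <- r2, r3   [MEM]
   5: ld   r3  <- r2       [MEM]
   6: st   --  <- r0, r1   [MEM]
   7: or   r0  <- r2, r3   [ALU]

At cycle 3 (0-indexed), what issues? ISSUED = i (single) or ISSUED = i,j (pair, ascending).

#0 head=0: bne;mulh i0,i1 2-wide
#1 head=2: ld i2 RAW+WAW r1
#2 head=3: xor;st i3,i4 2-wide
#3 head=5: ld i5 no-port MEM/MEM
#4 head=6: st;or i6,i7 2-wide

ISSUED = 5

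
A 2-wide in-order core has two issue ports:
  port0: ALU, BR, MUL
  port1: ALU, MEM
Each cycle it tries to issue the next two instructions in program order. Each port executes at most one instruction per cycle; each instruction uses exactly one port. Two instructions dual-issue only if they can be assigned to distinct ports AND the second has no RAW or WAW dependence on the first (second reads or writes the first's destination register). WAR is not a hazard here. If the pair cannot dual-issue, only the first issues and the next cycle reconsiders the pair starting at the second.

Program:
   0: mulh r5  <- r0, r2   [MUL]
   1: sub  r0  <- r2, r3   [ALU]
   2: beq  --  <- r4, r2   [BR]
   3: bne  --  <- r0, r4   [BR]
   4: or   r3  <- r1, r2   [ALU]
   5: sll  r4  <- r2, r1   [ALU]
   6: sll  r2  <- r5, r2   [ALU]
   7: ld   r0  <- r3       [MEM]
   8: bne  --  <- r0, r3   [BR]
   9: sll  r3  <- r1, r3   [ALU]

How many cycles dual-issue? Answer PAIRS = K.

0. mulh.MUL+sub.ALU @i0/i1  | dual
1. beq.BR @i2  | no-port BR/BR
2. bne.BR+or.ALU @i3/i4  | dual
3. sll.ALU+sll.ALU @i5/i6  | dual
4. ld.MEM @i7  | RAW r0
5. bne.BR+sll.ALU @i8/i9  | dual

PAIRS = 4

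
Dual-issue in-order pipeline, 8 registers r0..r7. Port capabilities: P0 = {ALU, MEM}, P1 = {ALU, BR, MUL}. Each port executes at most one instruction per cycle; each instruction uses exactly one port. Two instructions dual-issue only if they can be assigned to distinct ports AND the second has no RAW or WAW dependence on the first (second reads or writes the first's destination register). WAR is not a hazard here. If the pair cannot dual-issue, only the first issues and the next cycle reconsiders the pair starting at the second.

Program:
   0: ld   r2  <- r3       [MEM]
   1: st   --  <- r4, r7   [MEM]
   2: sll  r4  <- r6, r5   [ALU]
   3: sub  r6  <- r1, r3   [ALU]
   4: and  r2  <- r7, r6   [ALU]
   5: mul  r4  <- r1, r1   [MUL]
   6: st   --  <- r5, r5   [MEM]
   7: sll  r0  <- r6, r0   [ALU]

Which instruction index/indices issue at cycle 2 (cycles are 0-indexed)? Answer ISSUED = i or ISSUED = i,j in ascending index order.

ISSUED = 3

0. ld @i0  | no-port MEM/MEM
1. st;sll @i1&i2  | 2-wide
2. sub @i3  | RAW r6
3. and;mul @i4&i5  | 2-wide
4. st;sll @i6&i7  | 2-wide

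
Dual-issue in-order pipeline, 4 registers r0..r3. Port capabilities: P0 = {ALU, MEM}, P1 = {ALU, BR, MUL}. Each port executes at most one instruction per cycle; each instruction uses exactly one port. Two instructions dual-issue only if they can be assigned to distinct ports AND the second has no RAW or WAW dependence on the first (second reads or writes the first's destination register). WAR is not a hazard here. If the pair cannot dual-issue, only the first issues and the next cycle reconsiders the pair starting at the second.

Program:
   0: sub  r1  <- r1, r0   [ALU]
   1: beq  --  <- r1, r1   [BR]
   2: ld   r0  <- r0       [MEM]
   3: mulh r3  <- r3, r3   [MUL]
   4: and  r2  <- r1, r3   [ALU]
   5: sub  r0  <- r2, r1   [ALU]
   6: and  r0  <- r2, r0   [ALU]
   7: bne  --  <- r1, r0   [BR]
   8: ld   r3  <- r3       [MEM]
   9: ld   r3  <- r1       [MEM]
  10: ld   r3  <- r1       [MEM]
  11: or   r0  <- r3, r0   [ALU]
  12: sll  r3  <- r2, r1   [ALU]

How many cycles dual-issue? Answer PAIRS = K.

PAIRS = 3

#0 head=0: sub i0 RAW r1
#1 head=1: beq ld i1&i2 dual
#2 head=3: mulh i3 RAW r3
#3 head=4: and i4 RAW r2
#4 head=5: sub i5 RAW+WAW r0
#5 head=6: and i6 RAW r0
#6 head=7: bne ld i7&i8 dual
#7 head=9: ld i9 no-port MEM/MEM
#8 head=10: ld i10 RAW r3
#9 head=11: or sll i11&i12 dual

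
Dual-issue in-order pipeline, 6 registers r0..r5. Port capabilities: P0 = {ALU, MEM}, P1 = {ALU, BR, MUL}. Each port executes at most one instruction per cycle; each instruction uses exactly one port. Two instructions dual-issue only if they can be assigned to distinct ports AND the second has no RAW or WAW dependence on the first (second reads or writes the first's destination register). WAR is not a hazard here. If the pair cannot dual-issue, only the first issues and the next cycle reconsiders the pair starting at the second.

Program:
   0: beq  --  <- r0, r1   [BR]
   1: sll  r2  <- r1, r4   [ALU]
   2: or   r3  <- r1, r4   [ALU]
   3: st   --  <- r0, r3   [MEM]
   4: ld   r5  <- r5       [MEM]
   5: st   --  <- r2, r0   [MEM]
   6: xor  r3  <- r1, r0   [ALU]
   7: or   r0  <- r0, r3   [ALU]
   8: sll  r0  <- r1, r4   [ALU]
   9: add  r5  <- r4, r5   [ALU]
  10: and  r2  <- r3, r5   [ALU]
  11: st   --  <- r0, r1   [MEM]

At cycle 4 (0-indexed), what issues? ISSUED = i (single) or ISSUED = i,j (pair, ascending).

t=0 i0,i1:beq sll ; 2-wide
t=1 i2:or ; RAW r3
t=2 i3:st ; no-port MEM/MEM
t=3 i4:ld ; no-port MEM/MEM
t=4 i5,i6:st xor ; 2-wide
t=5 i7:or ; WAW r0
t=6 i8,i9:sll add ; 2-wide
t=7 i10,i11:and st ; 2-wide

ISSUED = 5,6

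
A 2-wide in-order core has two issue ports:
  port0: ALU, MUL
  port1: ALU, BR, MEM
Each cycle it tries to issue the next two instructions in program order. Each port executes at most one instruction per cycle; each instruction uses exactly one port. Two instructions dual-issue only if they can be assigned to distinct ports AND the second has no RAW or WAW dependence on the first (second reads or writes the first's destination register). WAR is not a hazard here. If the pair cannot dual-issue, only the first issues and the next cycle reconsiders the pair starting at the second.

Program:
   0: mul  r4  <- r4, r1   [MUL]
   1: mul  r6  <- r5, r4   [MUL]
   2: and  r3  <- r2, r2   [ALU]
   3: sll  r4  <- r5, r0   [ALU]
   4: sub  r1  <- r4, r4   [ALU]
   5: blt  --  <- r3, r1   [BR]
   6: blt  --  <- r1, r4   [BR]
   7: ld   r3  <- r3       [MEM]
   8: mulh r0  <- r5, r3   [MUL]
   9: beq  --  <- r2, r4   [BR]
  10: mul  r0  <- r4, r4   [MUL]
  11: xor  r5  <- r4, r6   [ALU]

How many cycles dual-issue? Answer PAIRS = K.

t=0 i0:mul ; no-port MUL/MUL
t=1 i1&i2:mul/and ; dual
t=2 i3:sll ; RAW r4
t=3 i4:sub ; RAW r1
t=4 i5:blt ; no-port BR/BR
t=5 i6:blt ; no-port BR/MEM
t=6 i7:ld ; RAW r3
t=7 i8&i9:mulh/beq ; dual
t=8 i10&i11:mul/xor ; dual

PAIRS = 3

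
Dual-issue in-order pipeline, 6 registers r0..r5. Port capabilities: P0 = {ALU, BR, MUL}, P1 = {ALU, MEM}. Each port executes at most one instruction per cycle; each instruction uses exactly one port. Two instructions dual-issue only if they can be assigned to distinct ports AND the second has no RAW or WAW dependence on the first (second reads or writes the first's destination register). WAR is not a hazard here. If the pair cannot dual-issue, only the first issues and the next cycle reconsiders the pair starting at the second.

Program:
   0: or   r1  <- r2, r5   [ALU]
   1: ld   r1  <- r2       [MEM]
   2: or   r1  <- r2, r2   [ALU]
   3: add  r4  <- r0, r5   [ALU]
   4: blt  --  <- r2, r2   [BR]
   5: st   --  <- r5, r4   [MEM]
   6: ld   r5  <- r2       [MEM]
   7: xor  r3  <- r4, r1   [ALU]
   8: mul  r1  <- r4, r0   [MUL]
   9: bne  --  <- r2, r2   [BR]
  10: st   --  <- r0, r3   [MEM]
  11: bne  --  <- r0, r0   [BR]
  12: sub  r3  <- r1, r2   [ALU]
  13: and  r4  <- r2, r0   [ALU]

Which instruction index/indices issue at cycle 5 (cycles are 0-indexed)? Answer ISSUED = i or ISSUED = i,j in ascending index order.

ISSUED = 8

#0 head=0: or.ALU i0 WAW r1
#1 head=1: ld.MEM i1 WAW r1
#2 head=2: or.ALU+add.ALU i2/i3 pair
#3 head=4: blt.BR+st.MEM i4/i5 pair
#4 head=6: ld.MEM+xor.ALU i6/i7 pair
#5 head=8: mul.MUL i8 no-port MUL/BR
#6 head=9: bne.BR+st.MEM i9/i10 pair
#7 head=11: bne.BR+sub.ALU i11/i12 pair
#8 head=13: and.ALU i13 tail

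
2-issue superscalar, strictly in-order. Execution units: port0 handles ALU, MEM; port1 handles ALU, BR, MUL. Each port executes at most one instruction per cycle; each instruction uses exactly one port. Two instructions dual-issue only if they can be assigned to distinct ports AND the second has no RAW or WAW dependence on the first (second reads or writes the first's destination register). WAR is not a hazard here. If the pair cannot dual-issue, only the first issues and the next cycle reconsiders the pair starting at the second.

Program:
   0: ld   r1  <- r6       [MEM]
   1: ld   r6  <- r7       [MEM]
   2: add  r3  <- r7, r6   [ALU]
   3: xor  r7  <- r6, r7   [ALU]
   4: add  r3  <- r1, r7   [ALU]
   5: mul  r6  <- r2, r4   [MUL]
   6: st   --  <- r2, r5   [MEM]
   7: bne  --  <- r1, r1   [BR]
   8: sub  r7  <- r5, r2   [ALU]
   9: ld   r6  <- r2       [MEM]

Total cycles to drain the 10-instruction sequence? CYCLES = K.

  cy0 -> i0 (ld.MEM) no-port MEM/MEM
  cy1 -> i1 (ld.MEM) RAW r6
  cy2 -> i2&i3 (add.ALU;xor.ALU) 2-wide
  cy3 -> i4&i5 (add.ALU;mul.MUL) 2-wide
  cy4 -> i6&i7 (st.MEM;bne.BR) 2-wide
  cy5 -> i8&i9 (sub.ALU;ld.MEM) 2-wide

CYCLES = 6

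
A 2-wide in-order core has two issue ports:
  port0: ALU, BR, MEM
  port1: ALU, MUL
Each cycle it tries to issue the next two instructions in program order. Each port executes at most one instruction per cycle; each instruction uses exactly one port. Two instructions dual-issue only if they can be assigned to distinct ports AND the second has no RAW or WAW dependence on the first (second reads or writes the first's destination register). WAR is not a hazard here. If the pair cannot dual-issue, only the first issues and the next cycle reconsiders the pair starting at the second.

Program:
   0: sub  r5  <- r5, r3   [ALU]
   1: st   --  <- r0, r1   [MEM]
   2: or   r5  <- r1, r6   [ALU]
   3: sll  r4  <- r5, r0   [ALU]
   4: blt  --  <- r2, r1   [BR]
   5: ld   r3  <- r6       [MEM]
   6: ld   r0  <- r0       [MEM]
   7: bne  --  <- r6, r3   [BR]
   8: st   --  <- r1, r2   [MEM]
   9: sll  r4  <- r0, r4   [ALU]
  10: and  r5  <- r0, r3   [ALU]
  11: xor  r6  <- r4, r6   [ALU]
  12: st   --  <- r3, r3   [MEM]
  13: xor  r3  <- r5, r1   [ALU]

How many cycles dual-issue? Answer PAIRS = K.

[0] i0+i1  sub.ALU;st.MEM  -- 2-wide
[1] i2  or.ALU  -- RAW r5
[2] i3+i4  sll.ALU;blt.BR  -- 2-wide
[3] i5  ld.MEM  -- no-port MEM/MEM
[4] i6  ld.MEM  -- no-port MEM/BR
[5] i7  bne.BR  -- no-port BR/MEM
[6] i8+i9  st.MEM;sll.ALU  -- 2-wide
[7] i10+i11  and.ALU;xor.ALU  -- 2-wide
[8] i12+i13  st.MEM;xor.ALU  -- 2-wide

PAIRS = 5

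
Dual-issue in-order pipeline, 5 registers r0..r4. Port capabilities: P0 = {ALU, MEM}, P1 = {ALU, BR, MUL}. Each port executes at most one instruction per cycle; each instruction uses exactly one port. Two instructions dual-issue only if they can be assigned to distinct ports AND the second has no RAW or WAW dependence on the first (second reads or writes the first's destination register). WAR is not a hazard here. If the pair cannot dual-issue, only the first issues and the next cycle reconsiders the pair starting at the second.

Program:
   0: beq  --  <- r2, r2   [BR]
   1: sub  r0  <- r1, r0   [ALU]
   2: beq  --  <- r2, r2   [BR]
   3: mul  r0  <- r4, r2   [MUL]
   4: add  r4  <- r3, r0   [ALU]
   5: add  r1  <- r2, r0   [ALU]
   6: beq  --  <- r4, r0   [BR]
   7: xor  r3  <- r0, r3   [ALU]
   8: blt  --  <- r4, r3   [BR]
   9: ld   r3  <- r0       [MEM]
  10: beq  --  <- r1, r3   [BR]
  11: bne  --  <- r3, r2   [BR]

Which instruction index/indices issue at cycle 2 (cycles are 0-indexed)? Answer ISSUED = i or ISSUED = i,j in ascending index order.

ISSUED = 3

#0 head=0: beq.BR;sub.ALU i0+i1 pair
#1 head=2: beq.BR i2 no-port BR/MUL
#2 head=3: mul.MUL i3 RAW r0
#3 head=4: add.ALU;add.ALU i4+i5 pair
#4 head=6: beq.BR;xor.ALU i6+i7 pair
#5 head=8: blt.BR;ld.MEM i8+i9 pair
#6 head=10: beq.BR i10 no-port BR/BR
#7 head=11: bne.BR i11 tail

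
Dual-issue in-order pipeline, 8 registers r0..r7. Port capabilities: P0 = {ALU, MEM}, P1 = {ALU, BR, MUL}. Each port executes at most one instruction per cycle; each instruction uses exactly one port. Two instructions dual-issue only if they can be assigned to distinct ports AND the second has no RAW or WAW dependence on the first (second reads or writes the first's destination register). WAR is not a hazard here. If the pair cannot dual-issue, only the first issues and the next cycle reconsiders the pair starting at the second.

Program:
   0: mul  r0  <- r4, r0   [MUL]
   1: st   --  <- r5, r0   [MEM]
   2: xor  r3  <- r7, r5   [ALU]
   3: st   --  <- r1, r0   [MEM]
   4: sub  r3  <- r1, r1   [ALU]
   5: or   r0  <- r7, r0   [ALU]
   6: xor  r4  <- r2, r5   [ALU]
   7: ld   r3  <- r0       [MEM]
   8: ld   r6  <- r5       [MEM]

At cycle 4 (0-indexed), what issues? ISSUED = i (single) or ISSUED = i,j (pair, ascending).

#0 head=0: mul i0 RAW r0
#1 head=1: st+xor i1,i2 dual
#2 head=3: st+sub i3,i4 dual
#3 head=5: or+xor i5,i6 dual
#4 head=7: ld i7 no-port MEM/MEM
#5 head=8: ld i8 tail

ISSUED = 7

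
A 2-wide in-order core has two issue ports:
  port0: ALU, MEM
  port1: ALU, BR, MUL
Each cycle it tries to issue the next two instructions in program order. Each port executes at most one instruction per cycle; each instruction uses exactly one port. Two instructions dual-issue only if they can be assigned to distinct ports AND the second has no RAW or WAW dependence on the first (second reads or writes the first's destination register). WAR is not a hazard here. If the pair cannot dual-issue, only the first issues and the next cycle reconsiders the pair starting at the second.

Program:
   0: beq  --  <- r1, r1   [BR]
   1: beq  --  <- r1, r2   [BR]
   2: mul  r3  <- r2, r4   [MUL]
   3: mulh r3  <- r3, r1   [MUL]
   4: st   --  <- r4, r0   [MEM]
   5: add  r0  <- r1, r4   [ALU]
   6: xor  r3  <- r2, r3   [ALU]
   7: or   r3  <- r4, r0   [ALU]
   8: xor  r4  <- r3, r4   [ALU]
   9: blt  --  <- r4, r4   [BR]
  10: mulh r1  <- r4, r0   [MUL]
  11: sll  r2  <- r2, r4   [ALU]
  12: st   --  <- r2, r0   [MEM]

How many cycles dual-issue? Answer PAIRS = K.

PAIRS = 3

[0] i0  beq  -- no-port BR/BR
[1] i1  beq  -- no-port BR/MUL
[2] i2  mul  -- no-port MUL/MUL
[3] i3/i4  mulh st  -- dual
[4] i5/i6  add xor  -- dual
[5] i7  or  -- RAW r3
[6] i8  xor  -- RAW r4
[7] i9  blt  -- no-port BR/MUL
[8] i10/i11  mulh sll  -- dual
[9] i12  st  -- tail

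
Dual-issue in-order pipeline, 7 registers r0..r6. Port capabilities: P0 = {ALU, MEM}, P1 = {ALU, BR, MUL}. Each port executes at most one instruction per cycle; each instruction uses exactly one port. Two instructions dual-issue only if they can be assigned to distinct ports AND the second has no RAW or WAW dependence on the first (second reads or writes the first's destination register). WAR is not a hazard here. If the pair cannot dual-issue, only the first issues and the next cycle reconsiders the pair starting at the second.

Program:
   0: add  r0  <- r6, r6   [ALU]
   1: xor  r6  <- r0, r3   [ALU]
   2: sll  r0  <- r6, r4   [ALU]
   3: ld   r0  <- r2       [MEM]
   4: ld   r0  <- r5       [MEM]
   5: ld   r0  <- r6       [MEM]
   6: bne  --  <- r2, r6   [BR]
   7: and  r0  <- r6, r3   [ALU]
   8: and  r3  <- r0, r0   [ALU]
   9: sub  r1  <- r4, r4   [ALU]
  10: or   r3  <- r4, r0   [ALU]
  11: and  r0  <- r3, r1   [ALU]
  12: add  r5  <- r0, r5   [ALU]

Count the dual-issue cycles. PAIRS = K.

PAIRS = 2

c0: i0 add  RAW r0
c1: i1 xor  RAW r6
c2: i2 sll  WAW r0
c3: i3 ld  no-port MEM/MEM
c4: i4 ld  no-port MEM/MEM
c5: i5&i6 ld;bne  dual
c6: i7 and  RAW r0
c7: i8&i9 and;sub  dual
c8: i10 or  RAW r3
c9: i11 and  RAW r0
c10: i12 add  tail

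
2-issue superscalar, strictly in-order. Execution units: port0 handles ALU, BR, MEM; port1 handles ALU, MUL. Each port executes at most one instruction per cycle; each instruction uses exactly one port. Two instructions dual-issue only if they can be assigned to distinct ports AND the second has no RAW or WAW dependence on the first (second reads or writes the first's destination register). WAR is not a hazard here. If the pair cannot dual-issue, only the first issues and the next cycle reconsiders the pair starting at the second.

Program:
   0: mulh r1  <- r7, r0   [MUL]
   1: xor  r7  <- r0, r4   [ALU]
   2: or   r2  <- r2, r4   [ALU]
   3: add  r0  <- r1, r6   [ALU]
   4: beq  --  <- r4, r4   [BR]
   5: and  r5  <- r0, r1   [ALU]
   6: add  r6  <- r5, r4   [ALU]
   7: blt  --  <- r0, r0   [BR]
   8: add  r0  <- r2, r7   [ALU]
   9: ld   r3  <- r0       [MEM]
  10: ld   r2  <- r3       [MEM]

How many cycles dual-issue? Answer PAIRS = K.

PAIRS = 4

0. mulh+xor @i0+i1  | 2-wide
1. or+add @i2+i3  | 2-wide
2. beq+and @i4+i5  | 2-wide
3. add+blt @i6+i7  | 2-wide
4. add @i8  | RAW r0
5. ld @i9  | no-port MEM/MEM
6. ld @i10  | tail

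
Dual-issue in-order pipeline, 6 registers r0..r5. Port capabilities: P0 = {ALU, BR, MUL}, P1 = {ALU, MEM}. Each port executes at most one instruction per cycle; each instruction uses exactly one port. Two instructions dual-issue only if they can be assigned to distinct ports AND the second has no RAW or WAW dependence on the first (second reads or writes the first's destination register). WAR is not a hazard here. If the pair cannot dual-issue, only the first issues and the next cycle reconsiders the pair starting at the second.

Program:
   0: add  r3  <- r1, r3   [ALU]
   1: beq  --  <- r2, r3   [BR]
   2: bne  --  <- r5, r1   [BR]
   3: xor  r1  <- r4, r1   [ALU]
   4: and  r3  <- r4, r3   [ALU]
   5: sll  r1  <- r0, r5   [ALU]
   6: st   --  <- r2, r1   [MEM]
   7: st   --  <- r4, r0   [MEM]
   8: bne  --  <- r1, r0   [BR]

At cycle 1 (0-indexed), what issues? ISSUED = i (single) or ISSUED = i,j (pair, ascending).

ISSUED = 1

#0 head=0: add i0 RAW r3
#1 head=1: beq i1 no-port BR/BR
#2 head=2: bne/xor i2,i3 2-wide
#3 head=4: and/sll i4,i5 2-wide
#4 head=6: st i6 no-port MEM/MEM
#5 head=7: st/bne i7,i8 2-wide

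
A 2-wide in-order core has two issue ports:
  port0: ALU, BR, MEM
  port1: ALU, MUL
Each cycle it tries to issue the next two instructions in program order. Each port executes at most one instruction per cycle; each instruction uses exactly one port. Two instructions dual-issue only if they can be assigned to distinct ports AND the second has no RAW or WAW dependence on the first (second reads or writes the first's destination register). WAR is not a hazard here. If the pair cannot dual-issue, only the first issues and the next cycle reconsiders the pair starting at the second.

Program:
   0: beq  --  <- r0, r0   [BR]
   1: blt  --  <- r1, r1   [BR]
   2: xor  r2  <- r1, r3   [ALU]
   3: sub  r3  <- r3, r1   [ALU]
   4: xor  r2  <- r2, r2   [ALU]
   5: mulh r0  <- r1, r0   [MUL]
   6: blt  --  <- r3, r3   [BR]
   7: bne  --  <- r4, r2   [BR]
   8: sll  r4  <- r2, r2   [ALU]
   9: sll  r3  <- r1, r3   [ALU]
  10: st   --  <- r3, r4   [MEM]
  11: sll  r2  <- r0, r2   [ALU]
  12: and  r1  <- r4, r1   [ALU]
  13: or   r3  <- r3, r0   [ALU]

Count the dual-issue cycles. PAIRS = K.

c0: i0 beq.BR  no-port BR/BR
c1: i1/i2 blt.BR/xor.ALU  2-wide
c2: i3/i4 sub.ALU/xor.ALU  2-wide
c3: i5/i6 mulh.MUL/blt.BR  2-wide
c4: i7/i8 bne.BR/sll.ALU  2-wide
c5: i9 sll.ALU  RAW r3
c6: i10/i11 st.MEM/sll.ALU  2-wide
c7: i12/i13 and.ALU/or.ALU  2-wide

PAIRS = 6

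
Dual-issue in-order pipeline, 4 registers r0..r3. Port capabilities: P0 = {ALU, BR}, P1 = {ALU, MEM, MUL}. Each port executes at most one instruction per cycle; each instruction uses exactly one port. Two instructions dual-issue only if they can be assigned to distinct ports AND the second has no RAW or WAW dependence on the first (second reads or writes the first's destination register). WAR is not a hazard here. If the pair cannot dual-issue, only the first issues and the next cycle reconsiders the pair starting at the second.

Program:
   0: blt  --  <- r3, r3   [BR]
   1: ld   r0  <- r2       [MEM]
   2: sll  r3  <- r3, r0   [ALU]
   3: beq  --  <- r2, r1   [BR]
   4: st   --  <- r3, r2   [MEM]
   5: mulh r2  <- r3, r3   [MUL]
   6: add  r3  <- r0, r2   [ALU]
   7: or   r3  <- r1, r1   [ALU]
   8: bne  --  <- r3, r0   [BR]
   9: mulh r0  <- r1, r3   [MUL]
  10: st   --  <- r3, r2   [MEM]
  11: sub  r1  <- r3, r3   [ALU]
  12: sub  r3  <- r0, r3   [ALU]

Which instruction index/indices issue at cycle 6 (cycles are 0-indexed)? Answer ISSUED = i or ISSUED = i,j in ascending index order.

0. blt.BR/ld.MEM @i0+i1  | pair
1. sll.ALU/beq.BR @i2+i3  | pair
2. st.MEM @i4  | no-port MEM/MUL
3. mulh.MUL @i5  | RAW r2
4. add.ALU @i6  | WAW r3
5. or.ALU @i7  | RAW r3
6. bne.BR/mulh.MUL @i8+i9  | pair
7. st.MEM/sub.ALU @i10+i11  | pair
8. sub.ALU @i12  | tail

ISSUED = 8,9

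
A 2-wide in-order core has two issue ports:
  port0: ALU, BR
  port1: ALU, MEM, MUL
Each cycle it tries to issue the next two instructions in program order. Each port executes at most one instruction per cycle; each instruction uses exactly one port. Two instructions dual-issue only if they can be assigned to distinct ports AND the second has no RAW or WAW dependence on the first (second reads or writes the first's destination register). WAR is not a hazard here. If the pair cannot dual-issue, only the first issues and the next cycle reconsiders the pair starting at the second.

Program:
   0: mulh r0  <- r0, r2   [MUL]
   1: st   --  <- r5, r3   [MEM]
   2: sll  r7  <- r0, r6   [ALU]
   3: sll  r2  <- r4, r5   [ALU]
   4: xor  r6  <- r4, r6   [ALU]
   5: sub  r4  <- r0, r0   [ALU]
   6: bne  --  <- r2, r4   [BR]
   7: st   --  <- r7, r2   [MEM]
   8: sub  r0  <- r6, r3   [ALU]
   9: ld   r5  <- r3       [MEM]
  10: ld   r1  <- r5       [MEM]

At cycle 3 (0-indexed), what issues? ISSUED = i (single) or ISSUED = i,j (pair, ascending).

t=0 i0:mulh ; no-port MUL/MEM
t=1 i1+i2:st/sll ; 2-wide
t=2 i3+i4:sll/xor ; 2-wide
t=3 i5:sub ; RAW r4
t=4 i6+i7:bne/st ; 2-wide
t=5 i8+i9:sub/ld ; 2-wide
t=6 i10:ld ; tail

ISSUED = 5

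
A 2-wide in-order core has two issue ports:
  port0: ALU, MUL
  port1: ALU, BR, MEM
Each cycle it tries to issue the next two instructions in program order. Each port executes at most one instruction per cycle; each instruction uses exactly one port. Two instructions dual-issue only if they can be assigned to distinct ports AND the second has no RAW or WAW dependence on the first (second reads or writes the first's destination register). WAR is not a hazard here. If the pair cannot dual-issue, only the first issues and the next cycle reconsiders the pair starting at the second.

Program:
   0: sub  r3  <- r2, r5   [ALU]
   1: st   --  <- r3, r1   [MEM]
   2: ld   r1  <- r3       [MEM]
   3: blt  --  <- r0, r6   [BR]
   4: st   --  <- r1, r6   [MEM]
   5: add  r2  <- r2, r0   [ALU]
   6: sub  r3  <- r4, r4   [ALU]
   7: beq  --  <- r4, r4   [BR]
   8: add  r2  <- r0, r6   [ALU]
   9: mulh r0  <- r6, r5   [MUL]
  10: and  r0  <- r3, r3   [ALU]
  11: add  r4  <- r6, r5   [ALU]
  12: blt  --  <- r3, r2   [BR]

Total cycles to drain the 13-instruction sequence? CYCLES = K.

#0 head=0: sub.ALU i0 RAW r3
#1 head=1: st.MEM i1 no-port MEM/MEM
#2 head=2: ld.MEM i2 no-port MEM/BR
#3 head=3: blt.BR i3 no-port BR/MEM
#4 head=4: st.MEM/add.ALU i4,i5 pair
#5 head=6: sub.ALU/beq.BR i6,i7 pair
#6 head=8: add.ALU/mulh.MUL i8,i9 pair
#7 head=10: and.ALU/add.ALU i10,i11 pair
#8 head=12: blt.BR i12 tail

CYCLES = 9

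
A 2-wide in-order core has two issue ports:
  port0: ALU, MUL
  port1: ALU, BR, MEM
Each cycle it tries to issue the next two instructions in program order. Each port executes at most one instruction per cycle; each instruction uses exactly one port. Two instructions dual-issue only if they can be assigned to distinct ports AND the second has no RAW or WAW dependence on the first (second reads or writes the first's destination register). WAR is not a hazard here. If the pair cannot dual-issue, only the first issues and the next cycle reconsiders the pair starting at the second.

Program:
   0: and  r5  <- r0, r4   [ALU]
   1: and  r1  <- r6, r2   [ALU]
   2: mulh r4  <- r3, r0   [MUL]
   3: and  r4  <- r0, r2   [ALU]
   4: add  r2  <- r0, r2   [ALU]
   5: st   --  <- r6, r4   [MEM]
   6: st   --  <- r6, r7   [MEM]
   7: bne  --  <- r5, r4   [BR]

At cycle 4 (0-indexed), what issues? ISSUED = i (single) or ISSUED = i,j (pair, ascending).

c0: i0&i1 and and  dual
c1: i2 mulh  WAW r4
c2: i3&i4 and add  dual
c3: i5 st  no-port MEM/MEM
c4: i6 st  no-port MEM/BR
c5: i7 bne  tail

ISSUED = 6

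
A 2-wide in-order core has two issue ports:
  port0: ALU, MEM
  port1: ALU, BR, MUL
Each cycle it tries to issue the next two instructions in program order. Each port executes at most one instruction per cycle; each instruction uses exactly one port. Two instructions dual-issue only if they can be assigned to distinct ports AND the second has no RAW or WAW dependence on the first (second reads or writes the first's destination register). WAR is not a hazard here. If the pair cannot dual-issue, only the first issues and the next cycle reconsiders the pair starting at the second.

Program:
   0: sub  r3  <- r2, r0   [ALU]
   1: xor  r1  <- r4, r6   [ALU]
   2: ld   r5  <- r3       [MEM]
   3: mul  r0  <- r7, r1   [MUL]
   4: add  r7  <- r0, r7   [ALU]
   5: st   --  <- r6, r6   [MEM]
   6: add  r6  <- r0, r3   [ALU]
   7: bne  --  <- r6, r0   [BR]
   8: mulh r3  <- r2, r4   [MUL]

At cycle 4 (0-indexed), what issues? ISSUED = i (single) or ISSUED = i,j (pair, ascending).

0. sub.ALU+xor.ALU @i0&i1  | dual
1. ld.MEM+mul.MUL @i2&i3  | dual
2. add.ALU+st.MEM @i4&i5  | dual
3. add.ALU @i6  | RAW r6
4. bne.BR @i7  | no-port BR/MUL
5. mulh.MUL @i8  | tail

ISSUED = 7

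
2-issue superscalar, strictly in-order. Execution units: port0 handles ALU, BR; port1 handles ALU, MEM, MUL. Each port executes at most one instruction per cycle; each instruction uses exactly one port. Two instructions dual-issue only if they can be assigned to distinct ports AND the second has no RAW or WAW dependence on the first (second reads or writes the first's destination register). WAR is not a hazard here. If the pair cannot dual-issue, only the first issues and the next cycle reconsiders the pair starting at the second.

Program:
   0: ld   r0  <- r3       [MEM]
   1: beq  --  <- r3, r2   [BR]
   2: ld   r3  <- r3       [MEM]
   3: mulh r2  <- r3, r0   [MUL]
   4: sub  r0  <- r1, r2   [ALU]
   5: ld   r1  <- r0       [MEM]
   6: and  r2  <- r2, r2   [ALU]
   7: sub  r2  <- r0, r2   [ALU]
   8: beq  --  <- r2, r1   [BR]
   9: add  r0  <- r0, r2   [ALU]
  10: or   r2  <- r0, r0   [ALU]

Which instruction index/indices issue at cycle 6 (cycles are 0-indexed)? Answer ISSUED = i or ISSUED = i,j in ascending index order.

0. ld.MEM/beq.BR @i0/i1  | pair
1. ld.MEM @i2  | no-port MEM/MUL
2. mulh.MUL @i3  | RAW r2
3. sub.ALU @i4  | RAW r0
4. ld.MEM/and.ALU @i5/i6  | pair
5. sub.ALU @i7  | RAW r2
6. beq.BR/add.ALU @i8/i9  | pair
7. or.ALU @i10  | tail

ISSUED = 8,9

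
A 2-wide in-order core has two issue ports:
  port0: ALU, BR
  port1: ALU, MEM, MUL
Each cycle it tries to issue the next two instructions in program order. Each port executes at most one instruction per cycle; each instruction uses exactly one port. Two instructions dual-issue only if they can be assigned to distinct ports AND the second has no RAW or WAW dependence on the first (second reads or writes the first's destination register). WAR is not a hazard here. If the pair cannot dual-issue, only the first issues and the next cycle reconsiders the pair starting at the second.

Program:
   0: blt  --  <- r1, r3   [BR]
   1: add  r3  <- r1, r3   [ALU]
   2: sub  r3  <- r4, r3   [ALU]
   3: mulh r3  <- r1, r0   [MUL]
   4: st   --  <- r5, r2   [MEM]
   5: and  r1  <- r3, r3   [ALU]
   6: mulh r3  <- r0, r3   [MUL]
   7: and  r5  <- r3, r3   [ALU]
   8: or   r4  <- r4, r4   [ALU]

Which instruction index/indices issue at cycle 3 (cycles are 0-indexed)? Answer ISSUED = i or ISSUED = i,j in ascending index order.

#0 head=0: blt.BR;add.ALU i0,i1 pair
#1 head=2: sub.ALU i2 WAW r3
#2 head=3: mulh.MUL i3 no-port MUL/MEM
#3 head=4: st.MEM;and.ALU i4,i5 pair
#4 head=6: mulh.MUL i6 RAW r3
#5 head=7: and.ALU;or.ALU i7,i8 pair

ISSUED = 4,5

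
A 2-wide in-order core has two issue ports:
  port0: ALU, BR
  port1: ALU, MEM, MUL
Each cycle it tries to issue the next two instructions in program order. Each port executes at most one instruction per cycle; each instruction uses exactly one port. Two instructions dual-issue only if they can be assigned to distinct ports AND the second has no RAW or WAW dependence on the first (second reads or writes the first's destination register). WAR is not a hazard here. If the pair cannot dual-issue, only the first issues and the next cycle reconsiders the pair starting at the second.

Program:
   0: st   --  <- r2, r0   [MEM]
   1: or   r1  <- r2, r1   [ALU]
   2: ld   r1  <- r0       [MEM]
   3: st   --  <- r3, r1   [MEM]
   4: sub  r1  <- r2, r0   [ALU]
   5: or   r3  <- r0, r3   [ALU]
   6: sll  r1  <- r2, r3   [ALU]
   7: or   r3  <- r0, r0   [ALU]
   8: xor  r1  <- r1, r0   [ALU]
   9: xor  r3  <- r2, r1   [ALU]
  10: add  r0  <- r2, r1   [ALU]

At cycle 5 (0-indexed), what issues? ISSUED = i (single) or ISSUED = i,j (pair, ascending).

ISSUED = 8

0. st.MEM+or.ALU @i0/i1  | pair
1. ld.MEM @i2  | no-port MEM/MEM
2. st.MEM+sub.ALU @i3/i4  | pair
3. or.ALU @i5  | RAW r3
4. sll.ALU+or.ALU @i6/i7  | pair
5. xor.ALU @i8  | RAW r1
6. xor.ALU+add.ALU @i9/i10  | pair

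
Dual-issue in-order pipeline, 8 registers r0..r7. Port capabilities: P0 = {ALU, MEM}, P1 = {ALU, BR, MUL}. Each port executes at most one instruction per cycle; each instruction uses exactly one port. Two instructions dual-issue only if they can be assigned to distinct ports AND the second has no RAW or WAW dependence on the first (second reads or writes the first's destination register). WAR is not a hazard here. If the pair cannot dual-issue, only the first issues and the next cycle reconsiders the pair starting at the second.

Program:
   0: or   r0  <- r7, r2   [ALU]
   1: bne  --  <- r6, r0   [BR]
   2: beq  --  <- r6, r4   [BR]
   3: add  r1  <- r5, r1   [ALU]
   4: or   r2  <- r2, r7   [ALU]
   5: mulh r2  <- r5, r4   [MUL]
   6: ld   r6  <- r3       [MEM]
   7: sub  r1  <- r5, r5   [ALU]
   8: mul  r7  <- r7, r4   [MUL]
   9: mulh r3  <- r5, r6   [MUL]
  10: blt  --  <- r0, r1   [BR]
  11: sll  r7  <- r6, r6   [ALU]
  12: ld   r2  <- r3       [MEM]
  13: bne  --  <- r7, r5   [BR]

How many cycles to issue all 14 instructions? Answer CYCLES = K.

CYCLES = 9

t=0 i0:or ; RAW r0
t=1 i1:bne ; no-port BR/BR
t=2 i2/i3:beq add ; pair
t=3 i4:or ; WAW r2
t=4 i5/i6:mulh ld ; pair
t=5 i7/i8:sub mul ; pair
t=6 i9:mulh ; no-port MUL/BR
t=7 i10/i11:blt sll ; pair
t=8 i12/i13:ld bne ; pair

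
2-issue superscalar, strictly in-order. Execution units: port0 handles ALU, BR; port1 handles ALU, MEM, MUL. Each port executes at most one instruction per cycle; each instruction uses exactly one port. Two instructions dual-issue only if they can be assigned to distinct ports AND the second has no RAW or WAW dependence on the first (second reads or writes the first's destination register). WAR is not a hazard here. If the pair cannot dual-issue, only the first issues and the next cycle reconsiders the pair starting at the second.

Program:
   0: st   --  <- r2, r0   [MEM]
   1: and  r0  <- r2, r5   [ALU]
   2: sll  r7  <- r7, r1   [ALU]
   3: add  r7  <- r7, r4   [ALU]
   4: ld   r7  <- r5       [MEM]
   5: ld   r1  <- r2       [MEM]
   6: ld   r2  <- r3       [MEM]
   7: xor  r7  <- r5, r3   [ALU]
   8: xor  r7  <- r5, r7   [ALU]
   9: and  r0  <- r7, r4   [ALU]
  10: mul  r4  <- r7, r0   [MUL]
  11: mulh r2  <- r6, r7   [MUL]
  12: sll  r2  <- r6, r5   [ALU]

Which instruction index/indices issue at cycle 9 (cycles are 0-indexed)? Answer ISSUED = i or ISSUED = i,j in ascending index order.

ISSUED = 11

  cy0 -> i0+i1 (st/and) pair
  cy1 -> i2 (sll) RAW+WAW r7
  cy2 -> i3 (add) WAW r7
  cy3 -> i4 (ld) no-port MEM/MEM
  cy4 -> i5 (ld) no-port MEM/MEM
  cy5 -> i6+i7 (ld/xor) pair
  cy6 -> i8 (xor) RAW r7
  cy7 -> i9 (and) RAW r0
  cy8 -> i10 (mul) no-port MUL/MUL
  cy9 -> i11 (mulh) WAW r2
  cy10 -> i12 (sll) tail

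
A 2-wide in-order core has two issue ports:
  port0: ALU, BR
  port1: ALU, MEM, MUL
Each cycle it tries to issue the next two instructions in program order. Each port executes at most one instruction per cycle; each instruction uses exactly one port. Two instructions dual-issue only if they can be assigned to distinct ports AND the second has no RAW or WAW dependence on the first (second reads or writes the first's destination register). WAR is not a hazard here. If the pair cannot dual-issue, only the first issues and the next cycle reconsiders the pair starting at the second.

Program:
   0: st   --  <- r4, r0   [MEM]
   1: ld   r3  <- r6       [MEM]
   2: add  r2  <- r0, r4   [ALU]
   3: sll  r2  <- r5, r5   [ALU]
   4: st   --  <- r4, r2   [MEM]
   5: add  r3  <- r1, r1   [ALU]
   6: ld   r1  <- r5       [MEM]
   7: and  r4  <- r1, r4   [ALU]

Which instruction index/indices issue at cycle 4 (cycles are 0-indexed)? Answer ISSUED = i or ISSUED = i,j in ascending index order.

ISSUED = 6

#0 head=0: st.MEM i0 no-port MEM/MEM
#1 head=1: ld.MEM;add.ALU i1+i2 dual
#2 head=3: sll.ALU i3 RAW r2
#3 head=4: st.MEM;add.ALU i4+i5 dual
#4 head=6: ld.MEM i6 RAW r1
#5 head=7: and.ALU i7 tail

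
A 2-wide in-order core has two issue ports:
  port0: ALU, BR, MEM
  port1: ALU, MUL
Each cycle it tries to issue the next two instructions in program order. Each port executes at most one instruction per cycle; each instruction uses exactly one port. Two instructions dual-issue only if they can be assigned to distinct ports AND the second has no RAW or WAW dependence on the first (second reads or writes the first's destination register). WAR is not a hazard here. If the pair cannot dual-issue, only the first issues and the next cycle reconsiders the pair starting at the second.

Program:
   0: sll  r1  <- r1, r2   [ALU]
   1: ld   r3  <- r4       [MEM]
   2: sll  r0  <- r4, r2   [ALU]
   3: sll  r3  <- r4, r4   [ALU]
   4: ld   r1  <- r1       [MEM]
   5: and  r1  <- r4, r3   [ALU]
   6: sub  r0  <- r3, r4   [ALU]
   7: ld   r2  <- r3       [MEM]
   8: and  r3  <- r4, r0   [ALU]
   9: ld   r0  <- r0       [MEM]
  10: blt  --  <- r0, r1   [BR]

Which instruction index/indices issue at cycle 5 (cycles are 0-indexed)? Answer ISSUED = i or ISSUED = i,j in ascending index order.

#0 head=0: sll.ALU;ld.MEM i0/i1 2-wide
#1 head=2: sll.ALU;sll.ALU i2/i3 2-wide
#2 head=4: ld.MEM i4 WAW r1
#3 head=5: and.ALU;sub.ALU i5/i6 2-wide
#4 head=7: ld.MEM;and.ALU i7/i8 2-wide
#5 head=9: ld.MEM i9 no-port MEM/BR
#6 head=10: blt.BR i10 tail

ISSUED = 9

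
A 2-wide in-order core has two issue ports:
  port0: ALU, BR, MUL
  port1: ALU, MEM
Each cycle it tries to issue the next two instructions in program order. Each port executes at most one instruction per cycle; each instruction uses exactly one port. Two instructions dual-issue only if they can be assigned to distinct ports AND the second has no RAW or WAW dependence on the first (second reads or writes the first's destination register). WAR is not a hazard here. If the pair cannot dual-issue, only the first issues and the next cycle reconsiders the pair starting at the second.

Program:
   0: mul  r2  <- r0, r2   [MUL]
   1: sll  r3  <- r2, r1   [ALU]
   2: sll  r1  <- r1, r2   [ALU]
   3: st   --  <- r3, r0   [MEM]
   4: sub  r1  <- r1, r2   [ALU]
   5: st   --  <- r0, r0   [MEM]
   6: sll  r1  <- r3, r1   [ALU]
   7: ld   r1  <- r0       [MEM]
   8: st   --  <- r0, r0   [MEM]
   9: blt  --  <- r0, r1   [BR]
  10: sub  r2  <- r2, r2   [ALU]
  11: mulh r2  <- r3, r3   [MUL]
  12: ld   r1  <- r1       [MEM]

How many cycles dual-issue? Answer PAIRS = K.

0. mul @i0  | RAW r2
1. sll/sll @i1&i2  | 2-wide
2. st/sub @i3&i4  | 2-wide
3. st/sll @i5&i6  | 2-wide
4. ld @i7  | no-port MEM/MEM
5. st/blt @i8&i9  | 2-wide
6. sub @i10  | WAW r2
7. mulh/ld @i11&i12  | 2-wide

PAIRS = 5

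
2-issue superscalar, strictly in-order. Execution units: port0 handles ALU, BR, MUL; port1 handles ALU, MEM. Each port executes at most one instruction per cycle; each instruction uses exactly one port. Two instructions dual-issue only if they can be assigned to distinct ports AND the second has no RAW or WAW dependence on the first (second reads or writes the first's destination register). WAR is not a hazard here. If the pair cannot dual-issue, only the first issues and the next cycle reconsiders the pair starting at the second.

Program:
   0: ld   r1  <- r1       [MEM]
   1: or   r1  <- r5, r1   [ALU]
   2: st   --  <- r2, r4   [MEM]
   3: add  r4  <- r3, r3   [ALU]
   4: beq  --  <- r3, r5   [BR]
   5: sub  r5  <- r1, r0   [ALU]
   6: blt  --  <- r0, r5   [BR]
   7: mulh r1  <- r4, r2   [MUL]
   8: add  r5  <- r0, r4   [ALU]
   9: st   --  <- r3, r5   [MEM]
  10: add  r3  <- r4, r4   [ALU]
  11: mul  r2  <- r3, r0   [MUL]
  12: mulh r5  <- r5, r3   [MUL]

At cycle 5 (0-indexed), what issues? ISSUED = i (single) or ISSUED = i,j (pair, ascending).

ISSUED = 7,8

  cy0 -> i0 (ld.MEM) RAW+WAW r1
  cy1 -> i1+i2 (or.ALU+st.MEM) 2-wide
  cy2 -> i3+i4 (add.ALU+beq.BR) 2-wide
  cy3 -> i5 (sub.ALU) RAW r5
  cy4 -> i6 (blt.BR) no-port BR/MUL
  cy5 -> i7+i8 (mulh.MUL+add.ALU) 2-wide
  cy6 -> i9+i10 (st.MEM+add.ALU) 2-wide
  cy7 -> i11 (mul.MUL) no-port MUL/MUL
  cy8 -> i12 (mulh.MUL) tail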